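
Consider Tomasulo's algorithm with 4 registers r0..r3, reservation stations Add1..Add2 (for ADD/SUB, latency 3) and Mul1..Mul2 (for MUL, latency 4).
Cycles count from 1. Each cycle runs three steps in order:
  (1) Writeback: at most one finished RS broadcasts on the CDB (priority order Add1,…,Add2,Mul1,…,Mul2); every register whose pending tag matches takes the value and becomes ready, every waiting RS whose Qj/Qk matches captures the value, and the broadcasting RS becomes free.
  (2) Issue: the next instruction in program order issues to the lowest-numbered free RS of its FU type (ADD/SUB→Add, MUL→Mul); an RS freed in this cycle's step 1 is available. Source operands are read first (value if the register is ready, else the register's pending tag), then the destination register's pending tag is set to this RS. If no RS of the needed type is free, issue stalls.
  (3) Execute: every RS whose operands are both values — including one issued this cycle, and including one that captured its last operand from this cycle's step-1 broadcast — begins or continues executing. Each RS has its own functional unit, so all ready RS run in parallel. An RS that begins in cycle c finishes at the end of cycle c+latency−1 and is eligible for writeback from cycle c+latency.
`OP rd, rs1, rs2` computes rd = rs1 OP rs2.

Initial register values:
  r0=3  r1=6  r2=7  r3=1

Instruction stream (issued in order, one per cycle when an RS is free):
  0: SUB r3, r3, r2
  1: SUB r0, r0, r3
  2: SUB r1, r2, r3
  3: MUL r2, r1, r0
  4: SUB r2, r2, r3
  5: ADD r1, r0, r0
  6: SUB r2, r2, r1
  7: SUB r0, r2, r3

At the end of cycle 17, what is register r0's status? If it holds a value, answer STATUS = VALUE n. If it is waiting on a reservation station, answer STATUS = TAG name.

c1: issue SUB r3<-Add1 | r0:3,r1:6,r2:7,r3:Add1
c2: issue SUB r0<-Add2 | r0:Add2,r1:6,r2:7,r3:Add1
c3: stall | r0:Add2,r1:6,r2:7,r3:Add1
c4: CDB Add1=-6; issue SUB r1<-Add1 | r0:Add2,r1:Add1,r2:7,r3:-6
c5: issue MUL r2<-Mul1 | r0:Add2,r1:Add1,r2:Mul1,r3:-6
c6: stall | r0:Add2,r1:Add1,r2:Mul1,r3:-6
c7: CDB Add1=13; issue SUB r2<-Add1 | r0:Add2,r1:13,r2:Add1,r3:-6
c8: CDB Add2=9; issue ADD r1<-Add2 | r0:9,r1:Add2,r2:Add1,r3:-6
c9: stall | r0:9,r1:Add2,r2:Add1,r3:-6
c10: stall | r0:9,r1:Add2,r2:Add1,r3:-6
c11: CDB Add2=18; issue SUB r2<-Add2 | r0:9,r1:18,r2:Add2,r3:-6
c12: CDB Mul1=117; stall | r0:9,r1:18,r2:Add2,r3:-6
c13: stall | r0:9,r1:18,r2:Add2,r3:-6
c14: stall | r0:9,r1:18,r2:Add2,r3:-6
c15: CDB Add1=123; issue SUB r0<-Add1 | r0:Add1,r1:18,r2:Add2,r3:-6
c16: - | r0:Add1,r1:18,r2:Add2,r3:-6
c17: - | r0:Add1,r1:18,r2:Add2,r3:-6

STATUS = TAG Add1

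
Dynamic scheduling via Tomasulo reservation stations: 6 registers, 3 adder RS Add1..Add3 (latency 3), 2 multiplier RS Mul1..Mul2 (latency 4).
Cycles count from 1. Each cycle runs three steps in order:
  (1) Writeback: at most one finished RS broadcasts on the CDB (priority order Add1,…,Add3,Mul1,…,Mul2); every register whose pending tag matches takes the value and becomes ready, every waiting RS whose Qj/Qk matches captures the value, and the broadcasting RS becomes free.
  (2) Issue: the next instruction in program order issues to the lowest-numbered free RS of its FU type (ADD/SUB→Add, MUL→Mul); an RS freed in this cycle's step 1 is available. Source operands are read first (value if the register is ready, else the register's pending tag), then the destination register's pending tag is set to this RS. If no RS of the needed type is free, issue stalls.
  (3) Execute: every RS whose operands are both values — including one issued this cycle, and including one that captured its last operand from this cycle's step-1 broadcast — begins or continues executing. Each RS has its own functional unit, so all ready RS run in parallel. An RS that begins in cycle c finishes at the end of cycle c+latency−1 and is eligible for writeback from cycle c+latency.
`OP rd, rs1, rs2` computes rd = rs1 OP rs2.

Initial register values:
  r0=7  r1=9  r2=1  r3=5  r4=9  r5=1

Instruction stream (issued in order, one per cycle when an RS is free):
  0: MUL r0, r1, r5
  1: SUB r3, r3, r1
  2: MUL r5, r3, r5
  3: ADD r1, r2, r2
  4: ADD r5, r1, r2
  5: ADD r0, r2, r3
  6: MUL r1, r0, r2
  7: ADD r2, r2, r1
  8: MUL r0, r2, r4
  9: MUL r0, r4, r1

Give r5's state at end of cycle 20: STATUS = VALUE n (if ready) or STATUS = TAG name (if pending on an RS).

STATUS = VALUE 3

c1: issue MUL r0<-Mul1 | r0:Mul1,r1:9,r2:1,r3:5,r4:9,r5:1
c2: issue SUB r3<-Add1 | r0:Mul1,r1:9,r2:1,r3:Add1,r4:9,r5:1
c3: issue MUL r5<-Mul2 | r0:Mul1,r1:9,r2:1,r3:Add1,r4:9,r5:Mul2
c4: issue ADD r1<-Add2 | r0:Mul1,r1:Add2,r2:1,r3:Add1,r4:9,r5:Mul2
c5: CDB Add1=-4; issue ADD r5<-Add1 | r0:Mul1,r1:Add2,r2:1,r3:-4,r4:9,r5:Add1
c6: CDB Mul1=9; issue ADD r0<-Add3 | r0:Add3,r1:Add2,r2:1,r3:-4,r4:9,r5:Add1
c7: CDB Add2=2; issue MUL r1<-Mul1 | r0:Add3,r1:Mul1,r2:1,r3:-4,r4:9,r5:Add1
c8: issue ADD r2<-Add2 | r0:Add3,r1:Mul1,r2:Add2,r3:-4,r4:9,r5:Add1
c9: CDB Add3=-3; stall | r0:-3,r1:Mul1,r2:Add2,r3:-4,r4:9,r5:Add1
c10: CDB Add1=3; stall | r0:-3,r1:Mul1,r2:Add2,r3:-4,r4:9,r5:3
c11: CDB Mul2=-4; issue MUL r0<-Mul2 | r0:Mul2,r1:Mul1,r2:Add2,r3:-4,r4:9,r5:3
c12: stall | r0:Mul2,r1:Mul1,r2:Add2,r3:-4,r4:9,r5:3
c13: CDB Mul1=-3; issue MUL r0<-Mul1 | r0:Mul1,r1:-3,r2:Add2,r3:-4,r4:9,r5:3
c14: - | r0:Mul1,r1:-3,r2:Add2,r3:-4,r4:9,r5:3
c15: - | r0:Mul1,r1:-3,r2:Add2,r3:-4,r4:9,r5:3
c16: CDB Add2=-2 | r0:Mul1,r1:-3,r2:-2,r3:-4,r4:9,r5:3
c17: CDB Mul1=-27 | r0:-27,r1:-3,r2:-2,r3:-4,r4:9,r5:3
c18: - | r0:-27,r1:-3,r2:-2,r3:-4,r4:9,r5:3
c19: - | r0:-27,r1:-3,r2:-2,r3:-4,r4:9,r5:3
c20: CDB Mul2=-18 | r0:-27,r1:-3,r2:-2,r3:-4,r4:9,r5:3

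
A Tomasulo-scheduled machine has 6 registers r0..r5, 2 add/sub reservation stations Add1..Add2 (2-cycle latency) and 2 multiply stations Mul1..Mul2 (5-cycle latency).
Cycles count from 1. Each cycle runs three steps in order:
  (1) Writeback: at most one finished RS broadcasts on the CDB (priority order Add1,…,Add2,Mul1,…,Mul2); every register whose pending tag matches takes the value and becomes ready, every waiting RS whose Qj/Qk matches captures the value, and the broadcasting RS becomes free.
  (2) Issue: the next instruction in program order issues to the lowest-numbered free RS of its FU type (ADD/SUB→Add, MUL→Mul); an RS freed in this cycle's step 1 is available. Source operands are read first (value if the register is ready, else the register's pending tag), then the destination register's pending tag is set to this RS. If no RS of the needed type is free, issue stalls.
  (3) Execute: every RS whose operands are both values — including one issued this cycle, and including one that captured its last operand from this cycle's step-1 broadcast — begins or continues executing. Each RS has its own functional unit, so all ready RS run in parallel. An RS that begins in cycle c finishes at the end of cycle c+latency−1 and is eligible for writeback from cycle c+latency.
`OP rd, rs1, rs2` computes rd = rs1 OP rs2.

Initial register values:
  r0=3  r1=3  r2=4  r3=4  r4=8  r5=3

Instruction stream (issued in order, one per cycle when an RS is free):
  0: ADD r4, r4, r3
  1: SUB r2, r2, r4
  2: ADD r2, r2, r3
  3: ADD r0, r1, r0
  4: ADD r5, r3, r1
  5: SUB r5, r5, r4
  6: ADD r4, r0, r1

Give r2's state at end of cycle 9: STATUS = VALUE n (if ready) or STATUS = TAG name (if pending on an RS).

STATUS = VALUE -4

  c1: issue ADD r4<-Add1  regs: r0:3,r1:3,r2:4,r3:4,r4:Add1,r5:3
  c2: issue SUB r2<-Add2  regs: r0:3,r1:3,r2:Add2,r3:4,r4:Add1,r5:3
  c3: CDB Add1=12; issue ADD r2<-Add1  regs: r0:3,r1:3,r2:Add1,r3:4,r4:12,r5:3
  c4: stall  regs: r0:3,r1:3,r2:Add1,r3:4,r4:12,r5:3
  c5: CDB Add2=-8; issue ADD r0<-Add2  regs: r0:Add2,r1:3,r2:Add1,r3:4,r4:12,r5:3
  c6: stall  regs: r0:Add2,r1:3,r2:Add1,r3:4,r4:12,r5:3
  c7: CDB Add1=-4; issue ADD r5<-Add1  regs: r0:Add2,r1:3,r2:-4,r3:4,r4:12,r5:Add1
  c8: CDB Add2=6; issue SUB r5<-Add2  regs: r0:6,r1:3,r2:-4,r3:4,r4:12,r5:Add2
  c9: CDB Add1=7; issue ADD r4<-Add1  regs: r0:6,r1:3,r2:-4,r3:4,r4:Add1,r5:Add2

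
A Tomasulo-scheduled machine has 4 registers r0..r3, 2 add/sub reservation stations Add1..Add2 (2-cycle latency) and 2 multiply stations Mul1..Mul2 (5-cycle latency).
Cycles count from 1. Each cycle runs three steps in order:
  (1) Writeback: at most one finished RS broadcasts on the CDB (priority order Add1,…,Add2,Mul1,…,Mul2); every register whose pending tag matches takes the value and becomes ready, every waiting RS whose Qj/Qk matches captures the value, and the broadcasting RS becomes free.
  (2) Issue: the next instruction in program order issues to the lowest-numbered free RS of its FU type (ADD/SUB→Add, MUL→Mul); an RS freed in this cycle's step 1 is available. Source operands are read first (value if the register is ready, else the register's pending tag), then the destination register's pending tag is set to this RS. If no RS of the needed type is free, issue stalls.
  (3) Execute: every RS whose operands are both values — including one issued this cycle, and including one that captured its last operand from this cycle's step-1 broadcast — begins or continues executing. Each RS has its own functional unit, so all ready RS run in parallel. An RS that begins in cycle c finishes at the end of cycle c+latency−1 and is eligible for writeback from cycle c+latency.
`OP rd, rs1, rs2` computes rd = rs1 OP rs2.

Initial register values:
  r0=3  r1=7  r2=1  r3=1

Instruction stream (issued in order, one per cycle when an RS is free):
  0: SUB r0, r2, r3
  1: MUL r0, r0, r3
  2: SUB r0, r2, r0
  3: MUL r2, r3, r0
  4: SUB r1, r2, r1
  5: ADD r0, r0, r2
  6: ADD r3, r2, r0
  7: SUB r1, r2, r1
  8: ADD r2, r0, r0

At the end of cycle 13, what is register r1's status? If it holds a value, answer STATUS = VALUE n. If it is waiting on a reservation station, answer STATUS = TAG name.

STATUS = TAG Add2

  c1: issue SUB r0<-Add1  regs: r0:Add1,r1:7,r2:1,r3:1
  c2: issue MUL r0<-Mul1  regs: r0:Mul1,r1:7,r2:1,r3:1
  c3: CDB Add1=0; issue SUB r0<-Add1  regs: r0:Add1,r1:7,r2:1,r3:1
  c4: issue MUL r2<-Mul2  regs: r0:Add1,r1:7,r2:Mul2,r3:1
  c5: issue SUB r1<-Add2  regs: r0:Add1,r1:Add2,r2:Mul2,r3:1
  c6: stall  regs: r0:Add1,r1:Add2,r2:Mul2,r3:1
  c7: stall  regs: r0:Add1,r1:Add2,r2:Mul2,r3:1
  c8: CDB Mul1=0; stall  regs: r0:Add1,r1:Add2,r2:Mul2,r3:1
  c9: stall  regs: r0:Add1,r1:Add2,r2:Mul2,r3:1
  c10: CDB Add1=1; issue ADD r0<-Add1  regs: r0:Add1,r1:Add2,r2:Mul2,r3:1
  c11: stall  regs: r0:Add1,r1:Add2,r2:Mul2,r3:1
  c12: stall  regs: r0:Add1,r1:Add2,r2:Mul2,r3:1
  c13: stall  regs: r0:Add1,r1:Add2,r2:Mul2,r3:1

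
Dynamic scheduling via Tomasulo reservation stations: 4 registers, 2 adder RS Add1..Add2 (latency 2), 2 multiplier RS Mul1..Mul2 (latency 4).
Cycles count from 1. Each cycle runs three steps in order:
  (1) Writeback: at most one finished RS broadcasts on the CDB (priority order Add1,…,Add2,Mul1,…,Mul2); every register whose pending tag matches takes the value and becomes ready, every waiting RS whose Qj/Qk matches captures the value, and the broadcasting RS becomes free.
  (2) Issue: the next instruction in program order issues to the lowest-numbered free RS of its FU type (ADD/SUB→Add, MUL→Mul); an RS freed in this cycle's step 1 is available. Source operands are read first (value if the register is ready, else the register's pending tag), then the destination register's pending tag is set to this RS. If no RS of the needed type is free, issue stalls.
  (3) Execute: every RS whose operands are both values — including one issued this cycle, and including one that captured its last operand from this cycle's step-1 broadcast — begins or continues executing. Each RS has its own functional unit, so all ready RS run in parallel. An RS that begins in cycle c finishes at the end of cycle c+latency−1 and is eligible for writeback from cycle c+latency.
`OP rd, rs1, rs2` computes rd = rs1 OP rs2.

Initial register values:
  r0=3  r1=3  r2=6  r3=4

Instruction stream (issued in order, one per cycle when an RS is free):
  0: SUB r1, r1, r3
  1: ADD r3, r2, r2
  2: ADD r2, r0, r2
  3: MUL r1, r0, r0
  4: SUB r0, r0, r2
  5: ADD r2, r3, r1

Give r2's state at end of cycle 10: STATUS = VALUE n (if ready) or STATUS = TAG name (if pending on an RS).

STATUS = VALUE 21

c1: issue SUB r1<-Add1 | r0:3,r1:Add1,r2:6,r3:4
c2: issue ADD r3<-Add2 | r0:3,r1:Add1,r2:6,r3:Add2
c3: CDB Add1=-1; issue ADD r2<-Add1 | r0:3,r1:-1,r2:Add1,r3:Add2
c4: CDB Add2=12; issue MUL r1<-Mul1 | r0:3,r1:Mul1,r2:Add1,r3:12
c5: CDB Add1=9; issue SUB r0<-Add1 | r0:Add1,r1:Mul1,r2:9,r3:12
c6: issue ADD r2<-Add2 | r0:Add1,r1:Mul1,r2:Add2,r3:12
c7: CDB Add1=-6 | r0:-6,r1:Mul1,r2:Add2,r3:12
c8: CDB Mul1=9 | r0:-6,r1:9,r2:Add2,r3:12
c9: - | r0:-6,r1:9,r2:Add2,r3:12
c10: CDB Add2=21 | r0:-6,r1:9,r2:21,r3:12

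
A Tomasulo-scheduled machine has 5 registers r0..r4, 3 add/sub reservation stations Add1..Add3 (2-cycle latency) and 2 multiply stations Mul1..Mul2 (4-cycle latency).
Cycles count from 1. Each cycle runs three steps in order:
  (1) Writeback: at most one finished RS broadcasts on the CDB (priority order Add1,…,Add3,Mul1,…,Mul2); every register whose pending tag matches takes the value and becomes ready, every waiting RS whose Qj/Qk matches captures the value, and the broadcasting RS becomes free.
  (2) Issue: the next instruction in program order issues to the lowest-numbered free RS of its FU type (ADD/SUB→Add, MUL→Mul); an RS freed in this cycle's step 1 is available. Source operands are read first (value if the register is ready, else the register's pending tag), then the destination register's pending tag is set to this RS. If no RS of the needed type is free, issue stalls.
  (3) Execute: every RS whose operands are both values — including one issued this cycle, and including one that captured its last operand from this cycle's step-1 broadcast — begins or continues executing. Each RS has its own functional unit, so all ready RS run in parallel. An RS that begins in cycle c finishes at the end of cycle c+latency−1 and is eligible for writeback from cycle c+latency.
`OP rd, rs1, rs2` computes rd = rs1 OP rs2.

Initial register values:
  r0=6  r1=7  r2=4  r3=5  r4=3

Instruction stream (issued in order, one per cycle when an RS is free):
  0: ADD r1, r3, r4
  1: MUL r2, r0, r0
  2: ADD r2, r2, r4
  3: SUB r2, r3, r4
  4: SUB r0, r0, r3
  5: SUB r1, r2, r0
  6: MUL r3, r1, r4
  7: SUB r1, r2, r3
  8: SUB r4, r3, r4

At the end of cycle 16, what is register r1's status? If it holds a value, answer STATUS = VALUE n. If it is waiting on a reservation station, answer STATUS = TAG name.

STATUS = VALUE -1

cycle 1: issue ADD r1<-Add1 // r0:6,r1:Add1,r2:4,r3:5,r4:3
cycle 2: issue MUL r2<-Mul1 // r0:6,r1:Add1,r2:Mul1,r3:5,r4:3
cycle 3: CDB Add1=8; issue ADD r2<-Add1 // r0:6,r1:8,r2:Add1,r3:5,r4:3
cycle 4: issue SUB r2<-Add2 // r0:6,r1:8,r2:Add2,r3:5,r4:3
cycle 5: issue SUB r0<-Add3 // r0:Add3,r1:8,r2:Add2,r3:5,r4:3
cycle 6: CDB Add2=2; issue SUB r1<-Add2 // r0:Add3,r1:Add2,r2:2,r3:5,r4:3
cycle 7: CDB Add3=1; issue MUL r3<-Mul2 // r0:1,r1:Add2,r2:2,r3:Mul2,r4:3
cycle 8: CDB Mul1=36; issue SUB r1<-Add3 // r0:1,r1:Add3,r2:2,r3:Mul2,r4:3
cycle 9: CDB Add2=1; issue SUB r4<-Add2 // r0:1,r1:Add3,r2:2,r3:Mul2,r4:Add2
cycle 10: CDB Add1=39 // r0:1,r1:Add3,r2:2,r3:Mul2,r4:Add2
cycle 11: - // r0:1,r1:Add3,r2:2,r3:Mul2,r4:Add2
cycle 12: - // r0:1,r1:Add3,r2:2,r3:Mul2,r4:Add2
cycle 13: CDB Mul2=3 // r0:1,r1:Add3,r2:2,r3:3,r4:Add2
cycle 14: - // r0:1,r1:Add3,r2:2,r3:3,r4:Add2
cycle 15: CDB Add2=0 // r0:1,r1:Add3,r2:2,r3:3,r4:0
cycle 16: CDB Add3=-1 // r0:1,r1:-1,r2:2,r3:3,r4:0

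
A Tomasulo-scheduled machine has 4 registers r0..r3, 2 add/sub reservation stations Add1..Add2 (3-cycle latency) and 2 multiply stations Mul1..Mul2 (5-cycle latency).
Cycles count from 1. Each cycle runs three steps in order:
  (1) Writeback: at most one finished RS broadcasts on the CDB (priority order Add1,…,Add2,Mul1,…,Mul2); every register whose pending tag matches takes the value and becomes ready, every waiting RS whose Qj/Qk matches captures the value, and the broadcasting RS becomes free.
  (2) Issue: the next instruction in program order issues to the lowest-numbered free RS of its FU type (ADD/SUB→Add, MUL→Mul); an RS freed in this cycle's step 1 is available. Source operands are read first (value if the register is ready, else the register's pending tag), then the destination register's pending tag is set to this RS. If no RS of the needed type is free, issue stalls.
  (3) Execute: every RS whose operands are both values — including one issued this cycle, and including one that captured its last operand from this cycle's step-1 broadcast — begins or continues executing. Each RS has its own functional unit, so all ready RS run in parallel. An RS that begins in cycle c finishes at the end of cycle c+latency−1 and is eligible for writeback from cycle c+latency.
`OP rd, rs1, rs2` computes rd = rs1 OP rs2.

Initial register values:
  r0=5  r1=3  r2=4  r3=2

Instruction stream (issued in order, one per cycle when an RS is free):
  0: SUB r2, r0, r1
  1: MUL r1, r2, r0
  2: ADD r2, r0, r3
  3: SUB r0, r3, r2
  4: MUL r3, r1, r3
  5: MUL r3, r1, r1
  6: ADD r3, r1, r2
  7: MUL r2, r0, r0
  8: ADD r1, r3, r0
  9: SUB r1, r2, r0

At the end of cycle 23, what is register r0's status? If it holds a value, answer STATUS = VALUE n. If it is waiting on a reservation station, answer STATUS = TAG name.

cycle 1: issue SUB r2<-Add1 // r0:5,r1:3,r2:Add1,r3:2
cycle 2: issue MUL r1<-Mul1 // r0:5,r1:Mul1,r2:Add1,r3:2
cycle 3: issue ADD r2<-Add2 // r0:5,r1:Mul1,r2:Add2,r3:2
cycle 4: CDB Add1=2; issue SUB r0<-Add1 // r0:Add1,r1:Mul1,r2:Add2,r3:2
cycle 5: issue MUL r3<-Mul2 // r0:Add1,r1:Mul1,r2:Add2,r3:Mul2
cycle 6: CDB Add2=7; stall // r0:Add1,r1:Mul1,r2:7,r3:Mul2
cycle 7: stall // r0:Add1,r1:Mul1,r2:7,r3:Mul2
cycle 8: stall // r0:Add1,r1:Mul1,r2:7,r3:Mul2
cycle 9: CDB Add1=-5; stall // r0:-5,r1:Mul1,r2:7,r3:Mul2
cycle 10: CDB Mul1=10; issue MUL r3<-Mul1 // r0:-5,r1:10,r2:7,r3:Mul1
cycle 11: issue ADD r3<-Add1 // r0:-5,r1:10,r2:7,r3:Add1
cycle 12: stall // r0:-5,r1:10,r2:7,r3:Add1
cycle 13: stall // r0:-5,r1:10,r2:7,r3:Add1
cycle 14: CDB Add1=17; stall // r0:-5,r1:10,r2:7,r3:17
cycle 15: CDB Mul1=100; issue MUL r2<-Mul1 // r0:-5,r1:10,r2:Mul1,r3:17
cycle 16: CDB Mul2=20; issue ADD r1<-Add1 // r0:-5,r1:Add1,r2:Mul1,r3:17
cycle 17: issue SUB r1<-Add2 // r0:-5,r1:Add2,r2:Mul1,r3:17
cycle 18: - // r0:-5,r1:Add2,r2:Mul1,r3:17
cycle 19: CDB Add1=12 // r0:-5,r1:Add2,r2:Mul1,r3:17
cycle 20: CDB Mul1=25 // r0:-5,r1:Add2,r2:25,r3:17
cycle 21: - // r0:-5,r1:Add2,r2:25,r3:17
cycle 22: - // r0:-5,r1:Add2,r2:25,r3:17
cycle 23: CDB Add2=30 // r0:-5,r1:30,r2:25,r3:17

STATUS = VALUE -5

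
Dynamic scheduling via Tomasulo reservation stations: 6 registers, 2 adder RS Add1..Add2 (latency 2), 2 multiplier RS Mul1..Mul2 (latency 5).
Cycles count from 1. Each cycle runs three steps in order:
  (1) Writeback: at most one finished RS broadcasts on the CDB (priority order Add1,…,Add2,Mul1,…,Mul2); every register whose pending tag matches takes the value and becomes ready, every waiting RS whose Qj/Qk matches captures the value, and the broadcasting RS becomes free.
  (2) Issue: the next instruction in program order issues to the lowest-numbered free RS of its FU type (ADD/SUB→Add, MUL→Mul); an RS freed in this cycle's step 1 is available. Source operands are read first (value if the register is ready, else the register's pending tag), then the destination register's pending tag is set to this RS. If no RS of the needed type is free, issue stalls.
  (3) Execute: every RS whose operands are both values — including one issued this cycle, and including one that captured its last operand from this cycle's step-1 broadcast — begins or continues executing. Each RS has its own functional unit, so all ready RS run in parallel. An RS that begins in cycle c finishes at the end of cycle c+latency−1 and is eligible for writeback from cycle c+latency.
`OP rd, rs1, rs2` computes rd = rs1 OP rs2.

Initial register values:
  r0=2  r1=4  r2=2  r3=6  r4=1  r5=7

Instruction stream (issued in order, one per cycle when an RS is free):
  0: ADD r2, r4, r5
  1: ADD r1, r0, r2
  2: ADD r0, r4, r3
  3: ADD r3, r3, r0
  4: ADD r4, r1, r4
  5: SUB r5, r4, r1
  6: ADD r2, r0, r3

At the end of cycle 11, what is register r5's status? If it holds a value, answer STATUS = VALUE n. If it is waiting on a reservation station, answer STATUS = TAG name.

STATUS = VALUE 1

cycle 1: issue ADD r2<-Add1 // r0:2,r1:4,r2:Add1,r3:6,r4:1,r5:7
cycle 2: issue ADD r1<-Add2 // r0:2,r1:Add2,r2:Add1,r3:6,r4:1,r5:7
cycle 3: CDB Add1=8; issue ADD r0<-Add1 // r0:Add1,r1:Add2,r2:8,r3:6,r4:1,r5:7
cycle 4: stall // r0:Add1,r1:Add2,r2:8,r3:6,r4:1,r5:7
cycle 5: CDB Add1=7; issue ADD r3<-Add1 // r0:7,r1:Add2,r2:8,r3:Add1,r4:1,r5:7
cycle 6: CDB Add2=10; issue ADD r4<-Add2 // r0:7,r1:10,r2:8,r3:Add1,r4:Add2,r5:7
cycle 7: CDB Add1=13; issue SUB r5<-Add1 // r0:7,r1:10,r2:8,r3:13,r4:Add2,r5:Add1
cycle 8: CDB Add2=11; issue ADD r2<-Add2 // r0:7,r1:10,r2:Add2,r3:13,r4:11,r5:Add1
cycle 9: - // r0:7,r1:10,r2:Add2,r3:13,r4:11,r5:Add1
cycle 10: CDB Add1=1 // r0:7,r1:10,r2:Add2,r3:13,r4:11,r5:1
cycle 11: CDB Add2=20 // r0:7,r1:10,r2:20,r3:13,r4:11,r5:1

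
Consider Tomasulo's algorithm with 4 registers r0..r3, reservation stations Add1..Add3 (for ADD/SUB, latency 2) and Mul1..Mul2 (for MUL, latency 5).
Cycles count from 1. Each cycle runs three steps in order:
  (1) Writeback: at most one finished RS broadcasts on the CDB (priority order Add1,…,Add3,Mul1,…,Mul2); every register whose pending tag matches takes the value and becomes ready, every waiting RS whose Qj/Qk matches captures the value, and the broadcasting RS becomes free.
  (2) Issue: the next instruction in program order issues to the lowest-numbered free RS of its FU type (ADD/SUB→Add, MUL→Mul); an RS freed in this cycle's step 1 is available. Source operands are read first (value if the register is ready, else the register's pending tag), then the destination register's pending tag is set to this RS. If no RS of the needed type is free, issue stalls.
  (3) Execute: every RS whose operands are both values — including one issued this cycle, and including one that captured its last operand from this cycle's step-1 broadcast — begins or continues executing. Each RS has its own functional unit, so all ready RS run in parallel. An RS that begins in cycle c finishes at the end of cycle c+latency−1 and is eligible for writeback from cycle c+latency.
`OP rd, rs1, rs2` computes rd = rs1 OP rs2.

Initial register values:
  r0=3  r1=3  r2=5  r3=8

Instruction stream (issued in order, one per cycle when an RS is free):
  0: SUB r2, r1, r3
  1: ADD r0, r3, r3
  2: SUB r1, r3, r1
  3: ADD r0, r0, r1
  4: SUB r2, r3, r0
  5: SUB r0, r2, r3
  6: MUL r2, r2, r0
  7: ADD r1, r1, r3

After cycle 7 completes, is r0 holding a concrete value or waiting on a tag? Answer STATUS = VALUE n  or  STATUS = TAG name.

STATUS = TAG Add3

c1: issue SUB r2<-Add1 | r0:3,r1:3,r2:Add1,r3:8
c2: issue ADD r0<-Add2 | r0:Add2,r1:3,r2:Add1,r3:8
c3: CDB Add1=-5; issue SUB r1<-Add1 | r0:Add2,r1:Add1,r2:-5,r3:8
c4: CDB Add2=16; issue ADD r0<-Add2 | r0:Add2,r1:Add1,r2:-5,r3:8
c5: CDB Add1=5; issue SUB r2<-Add1 | r0:Add2,r1:5,r2:Add1,r3:8
c6: issue SUB r0<-Add3 | r0:Add3,r1:5,r2:Add1,r3:8
c7: CDB Add2=21; issue MUL r2<-Mul1 | r0:Add3,r1:5,r2:Mul1,r3:8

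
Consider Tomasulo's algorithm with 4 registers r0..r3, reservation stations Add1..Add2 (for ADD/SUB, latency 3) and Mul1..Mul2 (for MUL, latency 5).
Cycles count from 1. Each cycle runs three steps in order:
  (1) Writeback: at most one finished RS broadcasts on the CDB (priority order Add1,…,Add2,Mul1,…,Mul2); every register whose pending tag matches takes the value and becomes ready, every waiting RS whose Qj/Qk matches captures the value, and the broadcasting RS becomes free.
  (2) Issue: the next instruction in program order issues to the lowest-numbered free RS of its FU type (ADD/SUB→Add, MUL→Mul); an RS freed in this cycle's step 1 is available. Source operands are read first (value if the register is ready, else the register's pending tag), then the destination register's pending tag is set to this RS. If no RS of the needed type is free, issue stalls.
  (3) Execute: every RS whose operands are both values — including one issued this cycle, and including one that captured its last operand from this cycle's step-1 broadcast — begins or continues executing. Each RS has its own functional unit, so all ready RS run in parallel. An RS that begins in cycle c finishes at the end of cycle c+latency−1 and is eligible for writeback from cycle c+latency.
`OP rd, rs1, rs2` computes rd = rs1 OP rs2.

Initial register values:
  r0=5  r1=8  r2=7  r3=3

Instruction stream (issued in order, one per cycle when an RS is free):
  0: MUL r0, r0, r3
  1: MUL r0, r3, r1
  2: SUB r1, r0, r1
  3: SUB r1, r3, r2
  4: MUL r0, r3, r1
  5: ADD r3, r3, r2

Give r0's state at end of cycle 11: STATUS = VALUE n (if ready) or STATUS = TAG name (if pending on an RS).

  c1: issue MUL r0<-Mul1  regs: r0:Mul1,r1:8,r2:7,r3:3
  c2: issue MUL r0<-Mul2  regs: r0:Mul2,r1:8,r2:7,r3:3
  c3: issue SUB r1<-Add1  regs: r0:Mul2,r1:Add1,r2:7,r3:3
  c4: issue SUB r1<-Add2  regs: r0:Mul2,r1:Add2,r2:7,r3:3
  c5: stall  regs: r0:Mul2,r1:Add2,r2:7,r3:3
  c6: CDB Mul1=15; issue MUL r0<-Mul1  regs: r0:Mul1,r1:Add2,r2:7,r3:3
  c7: CDB Add2=-4; issue ADD r3<-Add2  regs: r0:Mul1,r1:-4,r2:7,r3:Add2
  c8: CDB Mul2=24  regs: r0:Mul1,r1:-4,r2:7,r3:Add2
  c9: -  regs: r0:Mul1,r1:-4,r2:7,r3:Add2
  c10: CDB Add2=10  regs: r0:Mul1,r1:-4,r2:7,r3:10
  c11: CDB Add1=16  regs: r0:Mul1,r1:-4,r2:7,r3:10

STATUS = TAG Mul1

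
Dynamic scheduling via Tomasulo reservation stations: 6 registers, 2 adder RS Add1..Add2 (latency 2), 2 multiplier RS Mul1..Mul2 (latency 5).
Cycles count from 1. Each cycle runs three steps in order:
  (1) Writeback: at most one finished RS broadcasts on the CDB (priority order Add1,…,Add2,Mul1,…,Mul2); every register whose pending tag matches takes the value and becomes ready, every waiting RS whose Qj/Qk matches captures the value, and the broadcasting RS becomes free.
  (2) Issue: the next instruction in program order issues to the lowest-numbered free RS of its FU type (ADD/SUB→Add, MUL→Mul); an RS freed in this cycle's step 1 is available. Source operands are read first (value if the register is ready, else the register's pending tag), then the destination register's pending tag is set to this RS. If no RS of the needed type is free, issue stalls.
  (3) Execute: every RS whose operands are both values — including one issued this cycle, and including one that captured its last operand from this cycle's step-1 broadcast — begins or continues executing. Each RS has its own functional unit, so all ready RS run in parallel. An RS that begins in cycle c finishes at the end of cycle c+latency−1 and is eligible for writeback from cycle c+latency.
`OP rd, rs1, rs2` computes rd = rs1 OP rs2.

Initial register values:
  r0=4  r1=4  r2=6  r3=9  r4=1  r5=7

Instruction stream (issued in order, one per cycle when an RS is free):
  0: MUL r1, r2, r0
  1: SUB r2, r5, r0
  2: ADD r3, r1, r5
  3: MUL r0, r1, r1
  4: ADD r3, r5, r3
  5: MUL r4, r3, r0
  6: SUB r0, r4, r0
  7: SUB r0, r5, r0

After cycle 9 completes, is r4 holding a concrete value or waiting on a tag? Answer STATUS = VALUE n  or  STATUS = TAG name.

  c1: issue MUL r1<-Mul1  regs: r0:4,r1:Mul1,r2:6,r3:9,r4:1,r5:7
  c2: issue SUB r2<-Add1  regs: r0:4,r1:Mul1,r2:Add1,r3:9,r4:1,r5:7
  c3: issue ADD r3<-Add2  regs: r0:4,r1:Mul1,r2:Add1,r3:Add2,r4:1,r5:7
  c4: CDB Add1=3; issue MUL r0<-Mul2  regs: r0:Mul2,r1:Mul1,r2:3,r3:Add2,r4:1,r5:7
  c5: issue ADD r3<-Add1  regs: r0:Mul2,r1:Mul1,r2:3,r3:Add1,r4:1,r5:7
  c6: CDB Mul1=24; issue MUL r4<-Mul1  regs: r0:Mul2,r1:24,r2:3,r3:Add1,r4:Mul1,r5:7
  c7: stall  regs: r0:Mul2,r1:24,r2:3,r3:Add1,r4:Mul1,r5:7
  c8: CDB Add2=31; issue SUB r0<-Add2  regs: r0:Add2,r1:24,r2:3,r3:Add1,r4:Mul1,r5:7
  c9: stall  regs: r0:Add2,r1:24,r2:3,r3:Add1,r4:Mul1,r5:7

STATUS = TAG Mul1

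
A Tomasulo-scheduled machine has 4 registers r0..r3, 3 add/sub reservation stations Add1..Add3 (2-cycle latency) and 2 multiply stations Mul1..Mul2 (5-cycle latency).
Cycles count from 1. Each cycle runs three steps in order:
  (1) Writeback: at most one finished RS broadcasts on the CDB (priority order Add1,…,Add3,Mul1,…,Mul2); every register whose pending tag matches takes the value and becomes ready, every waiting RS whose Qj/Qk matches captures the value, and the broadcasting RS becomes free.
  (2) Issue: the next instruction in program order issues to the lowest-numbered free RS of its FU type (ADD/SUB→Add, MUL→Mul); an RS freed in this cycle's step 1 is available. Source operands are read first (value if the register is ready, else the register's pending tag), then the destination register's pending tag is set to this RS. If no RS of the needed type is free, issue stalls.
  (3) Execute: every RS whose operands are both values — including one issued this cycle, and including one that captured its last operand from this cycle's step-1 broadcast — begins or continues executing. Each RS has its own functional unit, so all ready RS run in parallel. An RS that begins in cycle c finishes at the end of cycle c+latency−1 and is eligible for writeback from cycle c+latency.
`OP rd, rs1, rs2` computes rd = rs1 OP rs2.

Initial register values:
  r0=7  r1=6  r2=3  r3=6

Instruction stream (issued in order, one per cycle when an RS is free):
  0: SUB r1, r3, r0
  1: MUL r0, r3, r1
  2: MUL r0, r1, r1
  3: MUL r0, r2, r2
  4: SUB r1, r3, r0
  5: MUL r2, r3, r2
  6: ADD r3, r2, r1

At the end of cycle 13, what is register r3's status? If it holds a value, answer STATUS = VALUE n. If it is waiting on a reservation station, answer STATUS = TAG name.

STATUS = TAG Add2

cycle 1: issue SUB r1<-Add1 // r0:7,r1:Add1,r2:3,r3:6
cycle 2: issue MUL r0<-Mul1 // r0:Mul1,r1:Add1,r2:3,r3:6
cycle 3: CDB Add1=-1; issue MUL r0<-Mul2 // r0:Mul2,r1:-1,r2:3,r3:6
cycle 4: stall // r0:Mul2,r1:-1,r2:3,r3:6
cycle 5: stall // r0:Mul2,r1:-1,r2:3,r3:6
cycle 6: stall // r0:Mul2,r1:-1,r2:3,r3:6
cycle 7: stall // r0:Mul2,r1:-1,r2:3,r3:6
cycle 8: CDB Mul1=-6; issue MUL r0<-Mul1 // r0:Mul1,r1:-1,r2:3,r3:6
cycle 9: CDB Mul2=1; issue SUB r1<-Add1 // r0:Mul1,r1:Add1,r2:3,r3:6
cycle 10: issue MUL r2<-Mul2 // r0:Mul1,r1:Add1,r2:Mul2,r3:6
cycle 11: issue ADD r3<-Add2 // r0:Mul1,r1:Add1,r2:Mul2,r3:Add2
cycle 12: - // r0:Mul1,r1:Add1,r2:Mul2,r3:Add2
cycle 13: CDB Mul1=9 // r0:9,r1:Add1,r2:Mul2,r3:Add2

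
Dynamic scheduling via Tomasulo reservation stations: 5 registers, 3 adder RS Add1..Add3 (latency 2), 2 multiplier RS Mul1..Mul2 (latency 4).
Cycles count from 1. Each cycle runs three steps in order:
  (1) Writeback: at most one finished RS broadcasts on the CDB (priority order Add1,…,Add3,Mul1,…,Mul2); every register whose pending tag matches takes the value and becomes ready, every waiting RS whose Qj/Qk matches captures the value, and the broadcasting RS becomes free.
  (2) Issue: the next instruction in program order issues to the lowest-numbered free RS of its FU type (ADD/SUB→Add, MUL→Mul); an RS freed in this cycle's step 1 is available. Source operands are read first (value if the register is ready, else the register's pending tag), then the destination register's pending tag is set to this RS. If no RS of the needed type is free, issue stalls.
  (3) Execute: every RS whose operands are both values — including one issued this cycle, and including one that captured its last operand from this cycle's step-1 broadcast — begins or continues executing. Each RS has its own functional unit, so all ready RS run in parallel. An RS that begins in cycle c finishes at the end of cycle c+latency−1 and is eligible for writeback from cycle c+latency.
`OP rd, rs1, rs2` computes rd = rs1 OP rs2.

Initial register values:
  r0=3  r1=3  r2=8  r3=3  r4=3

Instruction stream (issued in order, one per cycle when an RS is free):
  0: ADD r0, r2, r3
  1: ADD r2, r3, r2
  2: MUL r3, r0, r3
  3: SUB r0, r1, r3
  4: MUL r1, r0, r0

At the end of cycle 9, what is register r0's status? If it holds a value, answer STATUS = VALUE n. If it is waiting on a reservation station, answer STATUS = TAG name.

STATUS = VALUE -30

cycle 1: issue ADD r0<-Add1 // r0:Add1,r1:3,r2:8,r3:3,r4:3
cycle 2: issue ADD r2<-Add2 // r0:Add1,r1:3,r2:Add2,r3:3,r4:3
cycle 3: CDB Add1=11; issue MUL r3<-Mul1 // r0:11,r1:3,r2:Add2,r3:Mul1,r4:3
cycle 4: CDB Add2=11; issue SUB r0<-Add1 // r0:Add1,r1:3,r2:11,r3:Mul1,r4:3
cycle 5: issue MUL r1<-Mul2 // r0:Add1,r1:Mul2,r2:11,r3:Mul1,r4:3
cycle 6: - // r0:Add1,r1:Mul2,r2:11,r3:Mul1,r4:3
cycle 7: CDB Mul1=33 // r0:Add1,r1:Mul2,r2:11,r3:33,r4:3
cycle 8: - // r0:Add1,r1:Mul2,r2:11,r3:33,r4:3
cycle 9: CDB Add1=-30 // r0:-30,r1:Mul2,r2:11,r3:33,r4:3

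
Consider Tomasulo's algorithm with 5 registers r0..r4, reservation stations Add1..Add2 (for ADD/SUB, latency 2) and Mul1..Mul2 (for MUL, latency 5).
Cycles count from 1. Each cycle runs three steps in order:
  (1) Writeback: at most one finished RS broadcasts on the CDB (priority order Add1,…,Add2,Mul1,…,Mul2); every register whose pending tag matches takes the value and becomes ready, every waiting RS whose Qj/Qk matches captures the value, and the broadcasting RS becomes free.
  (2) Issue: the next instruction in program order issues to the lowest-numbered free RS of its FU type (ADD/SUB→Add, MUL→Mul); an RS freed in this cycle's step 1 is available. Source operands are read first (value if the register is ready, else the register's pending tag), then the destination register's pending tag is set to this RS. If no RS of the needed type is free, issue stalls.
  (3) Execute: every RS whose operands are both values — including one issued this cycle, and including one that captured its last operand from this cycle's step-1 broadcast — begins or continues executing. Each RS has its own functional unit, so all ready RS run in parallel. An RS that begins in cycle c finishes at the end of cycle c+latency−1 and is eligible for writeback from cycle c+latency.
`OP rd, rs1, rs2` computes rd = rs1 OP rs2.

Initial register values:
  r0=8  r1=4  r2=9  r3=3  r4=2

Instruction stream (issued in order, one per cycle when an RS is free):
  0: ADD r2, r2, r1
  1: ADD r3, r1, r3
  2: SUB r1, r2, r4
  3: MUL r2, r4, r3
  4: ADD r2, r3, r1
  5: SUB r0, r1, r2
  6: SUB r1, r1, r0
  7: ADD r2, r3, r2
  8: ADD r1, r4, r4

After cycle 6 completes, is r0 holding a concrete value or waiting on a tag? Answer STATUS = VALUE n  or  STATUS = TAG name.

STATUS = TAG Add2

  c1: issue ADD r2<-Add1  regs: r0:8,r1:4,r2:Add1,r3:3,r4:2
  c2: issue ADD r3<-Add2  regs: r0:8,r1:4,r2:Add1,r3:Add2,r4:2
  c3: CDB Add1=13; issue SUB r1<-Add1  regs: r0:8,r1:Add1,r2:13,r3:Add2,r4:2
  c4: CDB Add2=7; issue MUL r2<-Mul1  regs: r0:8,r1:Add1,r2:Mul1,r3:7,r4:2
  c5: CDB Add1=11; issue ADD r2<-Add1  regs: r0:8,r1:11,r2:Add1,r3:7,r4:2
  c6: issue SUB r0<-Add2  regs: r0:Add2,r1:11,r2:Add1,r3:7,r4:2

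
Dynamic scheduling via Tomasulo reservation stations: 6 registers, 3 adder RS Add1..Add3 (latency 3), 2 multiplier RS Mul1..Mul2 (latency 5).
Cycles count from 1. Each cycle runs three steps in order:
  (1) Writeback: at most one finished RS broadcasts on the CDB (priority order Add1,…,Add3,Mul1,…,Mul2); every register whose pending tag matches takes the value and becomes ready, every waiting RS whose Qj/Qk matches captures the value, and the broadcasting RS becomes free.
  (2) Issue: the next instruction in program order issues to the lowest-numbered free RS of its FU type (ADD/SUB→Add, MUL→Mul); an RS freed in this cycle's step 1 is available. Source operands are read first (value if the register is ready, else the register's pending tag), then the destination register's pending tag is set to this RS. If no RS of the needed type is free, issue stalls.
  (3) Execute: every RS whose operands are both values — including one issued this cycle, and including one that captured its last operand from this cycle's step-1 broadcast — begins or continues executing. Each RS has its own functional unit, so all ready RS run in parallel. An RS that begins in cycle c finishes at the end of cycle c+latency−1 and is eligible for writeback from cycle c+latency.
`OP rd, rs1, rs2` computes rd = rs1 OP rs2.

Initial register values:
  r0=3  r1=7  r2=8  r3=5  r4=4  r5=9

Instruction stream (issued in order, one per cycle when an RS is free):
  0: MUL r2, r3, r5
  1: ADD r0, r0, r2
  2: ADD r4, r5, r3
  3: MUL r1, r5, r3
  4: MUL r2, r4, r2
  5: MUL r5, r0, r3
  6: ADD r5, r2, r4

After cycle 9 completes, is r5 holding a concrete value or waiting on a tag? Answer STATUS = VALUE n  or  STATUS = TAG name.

c1: issue MUL r2<-Mul1 | r0:3,r1:7,r2:Mul1,r3:5,r4:4,r5:9
c2: issue ADD r0<-Add1 | r0:Add1,r1:7,r2:Mul1,r3:5,r4:4,r5:9
c3: issue ADD r4<-Add2 | r0:Add1,r1:7,r2:Mul1,r3:5,r4:Add2,r5:9
c4: issue MUL r1<-Mul2 | r0:Add1,r1:Mul2,r2:Mul1,r3:5,r4:Add2,r5:9
c5: stall | r0:Add1,r1:Mul2,r2:Mul1,r3:5,r4:Add2,r5:9
c6: CDB Add2=14; stall | r0:Add1,r1:Mul2,r2:Mul1,r3:5,r4:14,r5:9
c7: CDB Mul1=45; issue MUL r2<-Mul1 | r0:Add1,r1:Mul2,r2:Mul1,r3:5,r4:14,r5:9
c8: stall | r0:Add1,r1:Mul2,r2:Mul1,r3:5,r4:14,r5:9
c9: CDB Mul2=45; issue MUL r5<-Mul2 | r0:Add1,r1:45,r2:Mul1,r3:5,r4:14,r5:Mul2

STATUS = TAG Mul2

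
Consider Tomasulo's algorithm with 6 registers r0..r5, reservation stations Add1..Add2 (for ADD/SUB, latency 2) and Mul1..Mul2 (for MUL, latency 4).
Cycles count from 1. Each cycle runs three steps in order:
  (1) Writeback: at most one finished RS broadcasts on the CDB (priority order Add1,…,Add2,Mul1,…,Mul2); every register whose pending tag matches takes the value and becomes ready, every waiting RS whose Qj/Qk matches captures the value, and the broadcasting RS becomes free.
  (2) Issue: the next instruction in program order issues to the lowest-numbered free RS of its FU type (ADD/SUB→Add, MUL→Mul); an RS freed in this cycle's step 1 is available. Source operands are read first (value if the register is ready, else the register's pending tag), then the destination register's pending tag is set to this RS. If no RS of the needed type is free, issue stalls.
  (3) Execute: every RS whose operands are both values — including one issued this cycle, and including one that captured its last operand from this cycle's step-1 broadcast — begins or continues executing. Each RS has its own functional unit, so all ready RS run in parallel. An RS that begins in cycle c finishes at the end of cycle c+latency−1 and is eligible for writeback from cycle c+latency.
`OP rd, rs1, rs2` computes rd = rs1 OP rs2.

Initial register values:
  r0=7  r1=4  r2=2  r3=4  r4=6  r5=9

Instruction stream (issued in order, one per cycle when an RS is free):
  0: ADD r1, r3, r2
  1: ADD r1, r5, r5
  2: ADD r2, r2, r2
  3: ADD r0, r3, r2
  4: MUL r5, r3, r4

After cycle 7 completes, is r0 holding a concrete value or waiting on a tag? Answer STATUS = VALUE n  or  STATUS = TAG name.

cycle 1: issue ADD r1<-Add1 // r0:7,r1:Add1,r2:2,r3:4,r4:6,r5:9
cycle 2: issue ADD r1<-Add2 // r0:7,r1:Add2,r2:2,r3:4,r4:6,r5:9
cycle 3: CDB Add1=6; issue ADD r2<-Add1 // r0:7,r1:Add2,r2:Add1,r3:4,r4:6,r5:9
cycle 4: CDB Add2=18; issue ADD r0<-Add2 // r0:Add2,r1:18,r2:Add1,r3:4,r4:6,r5:9
cycle 5: CDB Add1=4; issue MUL r5<-Mul1 // r0:Add2,r1:18,r2:4,r3:4,r4:6,r5:Mul1
cycle 6: - // r0:Add2,r1:18,r2:4,r3:4,r4:6,r5:Mul1
cycle 7: CDB Add2=8 // r0:8,r1:18,r2:4,r3:4,r4:6,r5:Mul1

STATUS = VALUE 8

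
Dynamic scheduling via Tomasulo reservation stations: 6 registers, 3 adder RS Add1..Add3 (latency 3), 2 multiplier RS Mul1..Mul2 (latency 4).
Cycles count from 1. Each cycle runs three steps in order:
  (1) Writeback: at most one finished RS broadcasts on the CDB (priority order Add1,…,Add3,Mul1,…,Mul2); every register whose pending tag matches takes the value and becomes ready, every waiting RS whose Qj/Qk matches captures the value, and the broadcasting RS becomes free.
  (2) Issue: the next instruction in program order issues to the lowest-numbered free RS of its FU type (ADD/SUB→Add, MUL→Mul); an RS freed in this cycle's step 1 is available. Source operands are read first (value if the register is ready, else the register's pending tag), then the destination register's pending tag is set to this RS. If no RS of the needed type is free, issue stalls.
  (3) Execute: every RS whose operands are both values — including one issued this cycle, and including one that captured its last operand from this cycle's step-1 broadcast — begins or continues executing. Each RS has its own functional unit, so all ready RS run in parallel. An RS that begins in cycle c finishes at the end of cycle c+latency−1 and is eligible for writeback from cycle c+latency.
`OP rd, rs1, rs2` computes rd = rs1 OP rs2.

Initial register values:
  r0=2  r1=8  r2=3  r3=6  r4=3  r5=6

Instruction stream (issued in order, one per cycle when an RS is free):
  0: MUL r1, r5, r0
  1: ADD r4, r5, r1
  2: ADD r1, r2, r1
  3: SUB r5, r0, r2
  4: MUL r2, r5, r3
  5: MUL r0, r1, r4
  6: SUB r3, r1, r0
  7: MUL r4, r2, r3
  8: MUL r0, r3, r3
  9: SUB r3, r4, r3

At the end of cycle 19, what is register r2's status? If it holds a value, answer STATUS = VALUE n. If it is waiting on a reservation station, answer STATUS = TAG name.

cycle 1: issue MUL r1<-Mul1 // r0:2,r1:Mul1,r2:3,r3:6,r4:3,r5:6
cycle 2: issue ADD r4<-Add1 // r0:2,r1:Mul1,r2:3,r3:6,r4:Add1,r5:6
cycle 3: issue ADD r1<-Add2 // r0:2,r1:Add2,r2:3,r3:6,r4:Add1,r5:6
cycle 4: issue SUB r5<-Add3 // r0:2,r1:Add2,r2:3,r3:6,r4:Add1,r5:Add3
cycle 5: CDB Mul1=12; issue MUL r2<-Mul1 // r0:2,r1:Add2,r2:Mul1,r3:6,r4:Add1,r5:Add3
cycle 6: issue MUL r0<-Mul2 // r0:Mul2,r1:Add2,r2:Mul1,r3:6,r4:Add1,r5:Add3
cycle 7: CDB Add3=-1; issue SUB r3<-Add3 // r0:Mul2,r1:Add2,r2:Mul1,r3:Add3,r4:Add1,r5:-1
cycle 8: CDB Add1=18; stall // r0:Mul2,r1:Add2,r2:Mul1,r3:Add3,r4:18,r5:-1
cycle 9: CDB Add2=15; stall // r0:Mul2,r1:15,r2:Mul1,r3:Add3,r4:18,r5:-1
cycle 10: stall // r0:Mul2,r1:15,r2:Mul1,r3:Add3,r4:18,r5:-1
cycle 11: CDB Mul1=-6; issue MUL r4<-Mul1 // r0:Mul2,r1:15,r2:-6,r3:Add3,r4:Mul1,r5:-1
cycle 12: stall // r0:Mul2,r1:15,r2:-6,r3:Add3,r4:Mul1,r5:-1
cycle 13: CDB Mul2=270; issue MUL r0<-Mul2 // r0:Mul2,r1:15,r2:-6,r3:Add3,r4:Mul1,r5:-1
cycle 14: issue SUB r3<-Add1 // r0:Mul2,r1:15,r2:-6,r3:Add1,r4:Mul1,r5:-1
cycle 15: - // r0:Mul2,r1:15,r2:-6,r3:Add1,r4:Mul1,r5:-1
cycle 16: CDB Add3=-255 // r0:Mul2,r1:15,r2:-6,r3:Add1,r4:Mul1,r5:-1
cycle 17: - // r0:Mul2,r1:15,r2:-6,r3:Add1,r4:Mul1,r5:-1
cycle 18: - // r0:Mul2,r1:15,r2:-6,r3:Add1,r4:Mul1,r5:-1
cycle 19: - // r0:Mul2,r1:15,r2:-6,r3:Add1,r4:Mul1,r5:-1

STATUS = VALUE -6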